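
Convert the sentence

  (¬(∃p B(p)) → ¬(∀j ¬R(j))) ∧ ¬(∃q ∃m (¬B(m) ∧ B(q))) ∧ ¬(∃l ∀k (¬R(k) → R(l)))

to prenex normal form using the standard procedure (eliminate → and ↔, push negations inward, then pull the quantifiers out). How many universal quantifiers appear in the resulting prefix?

First replace A → B with ¬A ∨ B.
  (¬¬(∃p B(p)) ∨ ¬(∀j ¬R(j))) ∧ ¬(∃q ∃m (¬B(m) ∧ B(q))) ∧ ¬(∃l ∀k (¬¬R(k) ∨ R(l)))
Drive negations inward (¬∀x A ≡ ∃x ¬A, ¬∃x A ≡ ∀x ¬A, De Morgan for ∧/∨):
  ((∃p B(p)) ∨ (∃j R(j))) ∧ (∀q ∀m (B(m) ∨ ¬B(q))) ∧ (∀l ∃k (¬R(k) ∧ ¬R(l)))
All bound variables are already distinct, so no renaming is needed.
Extract every quantifier outward, since the variables are now distinct and don't occur free across branches:
  ∃p ∃j ∀q ∀m ∀l ∃k ((B(p) ∨ R(j)) ∧ (B(m) ∨ ¬B(q)) ∧ ¬R(k) ∧ ¬R(l))
The prefix is ∃p ∃j ∀q ∀m ∀l ∃k: 3 universal, 3 existential.

3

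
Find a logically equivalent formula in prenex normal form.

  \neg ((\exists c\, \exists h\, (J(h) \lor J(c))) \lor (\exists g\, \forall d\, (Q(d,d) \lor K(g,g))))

\forall c\, \forall h\, \forall g\, \exists d\, (\neg J(h) \land \neg J(c) \land \neg Q(d,d) \land \neg K(g,g))

Drive negations inward (¬∀x A ≡ ∃x ¬A, ¬∃x A ≡ ∀x ¬A, De Morgan for ∧/∨):
  (\forall c\, \forall h\, (\neg J(h) \land \neg J(c))) \land (\forall g\, \exists d\, (\neg Q(d,d) \land \neg K(g,g)))
Pull the quantifiers to the front (each side's bound variable is not free in the other side):
  \forall c\, \forall h\, \forall g\, \exists d\, (\neg J(h) \land \neg J(c) \land \neg Q(d,d) \land \neg K(g,g))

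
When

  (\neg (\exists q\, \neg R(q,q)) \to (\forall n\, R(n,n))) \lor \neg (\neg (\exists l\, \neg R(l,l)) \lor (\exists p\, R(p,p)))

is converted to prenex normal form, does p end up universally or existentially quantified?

universal

Rewrite implications/biconditionals: A → B as ¬A ∨ B.
  \neg \neg (\exists q\, \neg R(q,q)) \lor (\forall n\, R(n,n)) \lor \neg (\neg (\exists l\, \neg R(l,l)) \lor (\exists p\, R(p,p)))
Push ¬ through the quantifiers and connectives to reach negation normal form:
  (\exists q\, \neg R(q,q)) \lor (\forall n\, R(n,n)) \lor (\exists l\, \neg R(l,l)) \land (\forall p\, \neg R(p,p))
All bound variables are already distinct, so no renaming is needed.
Extract every quantifier outward, since the variables are now distinct and don't occur free across branches:
  \exists q\, \forall n\, \exists l\, \forall p\, (\neg R(q,q) \lor R(n,n) \lor \neg R(l,l) \land \neg R(p,p))
The quantifier \exists p sits under an odd number of negations (counting the antecedent side of each →), so it flips to \forall p.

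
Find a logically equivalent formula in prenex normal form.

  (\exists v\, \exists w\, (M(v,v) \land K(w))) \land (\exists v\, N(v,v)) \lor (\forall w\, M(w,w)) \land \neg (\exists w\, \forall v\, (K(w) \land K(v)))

Push ¬ through the quantifiers and connectives to reach negation normal form:
  (\exists v\, \exists w\, (M(v,v) \land K(w))) \land (\exists v\, N(v,v)) \lor (\forall w\, M(w,w)) \land (\forall w\, \exists v\, (\neg K(w) \lor \neg K(v)))
Rename bound variables to avoid capture: v↦u, w↦u1, w↦c, v↦y1.
  (\exists v\, \exists w\, (M(v,v) \land K(w))) \land (\exists u\, N(u,u)) \lor (\forall u1\, M(u1,u1)) \land (\forall c\, \exists y1\, (\neg K(c) \lor \neg K(y1)))
Finally move all quantifiers to the prefix:
  \exists v\, \exists w\, \exists u\, \forall u1\, \forall c\, \exists y1\, (M(v,v) \land K(w) \land N(u,u) \lor M(u1,u1) \land (\neg K(c) \lor \neg K(y1)))

\exists v\, \exists w\, \exists u\, \forall u1\, \forall c\, \exists y1\, (M(v,v) \land K(w) \land N(u,u) \lor M(u1,u1) \land (\neg K(c) \lor \neg K(y1)))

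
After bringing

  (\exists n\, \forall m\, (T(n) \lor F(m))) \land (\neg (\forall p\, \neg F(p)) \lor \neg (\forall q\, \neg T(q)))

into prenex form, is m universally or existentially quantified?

Move each ¬ inward, flipping quantifiers it crosses:
  (\exists n\, \forall m\, (T(n) \lor F(m))) \land ((\exists p\, F(p)) \lor (\exists q\, T(q)))
Pull the quantifiers to the front (each side's bound variable is not free in the other side):
  \exists n\, \forall m\, \exists p\, \exists q\, ((T(n) \lor F(m)) \land (F(p) \lor T(q)))
The quantifier \forall m sits under an even number of negations, so it remains universal.

universal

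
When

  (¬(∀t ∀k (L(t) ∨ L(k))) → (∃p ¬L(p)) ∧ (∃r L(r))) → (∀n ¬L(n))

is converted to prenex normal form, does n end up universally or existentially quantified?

First replace A → B with ¬A ∨ B.
  ¬(¬¬(∀t ∀k (L(t) ∨ L(k))) ∨ (∃p ¬L(p)) ∧ (∃r L(r))) ∨ (∀n ¬L(n))
Drive negations inward (¬∀x A ≡ ∃x ¬A, ¬∃x A ≡ ∀x ¬A, De Morgan for ∧/∨):
  (∃t ∃k (¬L(t) ∧ ¬L(k))) ∧ ((∀p L(p)) ∨ (∀r ¬L(r))) ∨ (∀n ¬L(n))
All bound variables are already distinct, so no renaming is needed.
Pull the quantifiers to the front (each side's bound variable is not free in the other side):
  ∃t ∃k ∀p ∀r ∀n (¬L(t) ∧ ¬L(k) ∧ (L(p) ∨ ¬L(r)) ∨ ¬L(n))
The quantifier ∀n sits under an even number of negations (counting the antecedent side of each →), so it remains universal.

universal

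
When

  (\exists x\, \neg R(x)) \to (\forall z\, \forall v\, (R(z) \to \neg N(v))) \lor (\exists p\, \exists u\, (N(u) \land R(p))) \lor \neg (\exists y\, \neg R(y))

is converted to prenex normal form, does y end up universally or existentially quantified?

Eliminate → and ↔ using ¬ and ∨.
  \neg (\exists x\, \neg R(x)) \lor (\forall z\, \forall v\, (\neg R(z) \lor \neg N(v))) \lor (\exists p\, \exists u\, (N(u) \land R(p))) \lor \neg (\exists y\, \neg R(y))
Push ¬ through the quantifiers and connectives to reach negation normal form:
  (\forall x\, R(x)) \lor (\forall z\, \forall v\, (\neg R(z) \lor \neg N(v))) \lor (\exists p\, \exists u\, (N(u) \land R(p))) \lor (\forall y\, R(y))
All bound variables are already distinct, so no renaming is needed.
Pull the quantifiers to the front (each side's bound variable is not free in the other side):
  \forall x\, \forall z\, \forall v\, \exists p\, \exists u\, \forall y\, (R(x) \lor \neg R(z) \lor \neg N(v) \lor N(u) \land R(p) \lor R(y))
The quantifier \exists y sits under an odd number of negations (counting the antecedent side of each →), so it flips to \forall y.

universal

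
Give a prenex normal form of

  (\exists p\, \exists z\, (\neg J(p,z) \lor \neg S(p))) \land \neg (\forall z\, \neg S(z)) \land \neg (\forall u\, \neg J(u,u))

\exists p\, \exists z\, \exists c\, \exists u\, ((\neg J(p,z) \lor \neg S(p)) \land S(c) \land J(u,u))

Move each ¬ inward, flipping quantifiers it crosses:
  (\exists p\, \exists z\, (\neg J(p,z) \lor \neg S(p))) \land (\exists z\, S(z)) \land (\exists u\, J(u,u))
Give each quantifier a distinct variable: z↦c.
  (\exists p\, \exists z\, (\neg J(p,z) \lor \neg S(p))) \land (\exists c\, S(c)) \land (\exists u\, J(u,u))
Pull the quantifiers to the front (each side's bound variable is not free in the other side):
  \exists p\, \exists z\, \exists c\, \exists u\, ((\neg J(p,z) \lor \neg S(p)) \land S(c) \land J(u,u))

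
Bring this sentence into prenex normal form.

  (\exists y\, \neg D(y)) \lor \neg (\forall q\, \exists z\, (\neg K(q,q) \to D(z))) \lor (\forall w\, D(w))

Rewrite implications/biconditionals: A → B as ¬A ∨ B.
  (\exists y\, \neg D(y)) \lor \neg (\forall q\, \exists z\, (\neg \neg K(q,q) \lor D(z))) \lor (\forall w\, D(w))
Push ¬ through the quantifiers and connectives to reach negation normal form:
  (\exists y\, \neg D(y)) \lor (\exists q\, \forall z\, (\neg K(q,q) \land \neg D(z))) \lor (\forall w\, D(w))
All bound variables are already distinct, so no renaming is needed.
Extract every quantifier outward, since the variables are now distinct and don't occur free across branches:
  \exists y\, \exists q\, \forall z\, \forall w\, (\neg D(y) \lor \neg K(q,q) \land \neg D(z) \lor D(w))

\exists y\, \exists q\, \forall z\, \forall w\, (\neg D(y) \lor \neg K(q,q) \land \neg D(z) \lor D(w))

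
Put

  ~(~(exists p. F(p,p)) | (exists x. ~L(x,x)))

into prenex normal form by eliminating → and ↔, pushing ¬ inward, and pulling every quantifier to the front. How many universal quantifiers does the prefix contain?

1

Push ¬ through the quantifiers and connectives to reach negation normal form:
  (exists p. F(p,p)) & (forall x. L(x,x))
Pull the quantifiers to the front (each side's bound variable is not free in the other side):
  exists p. forall x. (F(p,p) & L(x,x))
The prefix is exists p forall x: 1 universal, 1 existential.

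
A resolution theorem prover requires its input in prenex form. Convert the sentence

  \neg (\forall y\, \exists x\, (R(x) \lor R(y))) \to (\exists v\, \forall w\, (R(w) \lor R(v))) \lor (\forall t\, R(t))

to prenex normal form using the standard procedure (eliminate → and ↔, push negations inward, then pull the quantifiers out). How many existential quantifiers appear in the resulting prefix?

2

First replace A → B with ¬A ∨ B.
  \neg \neg (\forall y\, \exists x\, (R(x) \lor R(y))) \lor (\exists v\, \forall w\, (R(w) \lor R(v))) \lor (\forall t\, R(t))
Move each ¬ inward, flipping quantifiers it crosses:
  (\forall y\, \exists x\, (R(x) \lor R(y))) \lor (\exists v\, \forall w\, (R(w) \lor R(v))) \lor (\forall t\, R(t))
Extract every quantifier outward, since the variables are now distinct and don't occur free across branches:
  \forall y\, \exists x\, \exists v\, \forall w\, \forall t\, (R(x) \lor R(y) \lor R(w) \lor R(v) \lor R(t))
The prefix is \forall y \exists x \exists v \forall w \forall t: 3 universal, 2 existential.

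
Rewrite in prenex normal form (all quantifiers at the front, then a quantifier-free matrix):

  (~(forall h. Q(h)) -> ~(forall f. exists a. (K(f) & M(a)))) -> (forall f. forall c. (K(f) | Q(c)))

First replace A → B with ¬A ∨ B.
  ~(~~(forall h. Q(h)) | ~(forall f. exists a. (K(f) & M(a)))) | (forall f. forall c. (K(f) | Q(c)))
Drive negations inward (¬∀x A ≡ ∃x ¬A, ¬∃x A ≡ ∀x ¬A, De Morgan for ∧/∨):
  (exists h. ~Q(h)) & (forall f. exists a. (K(f) & M(a))) | (forall f. forall c. (K(f) | Q(c)))
Give each quantifier a distinct variable: f↦x1.
  (exists h. ~Q(h)) & (forall f. exists a. (K(f) & M(a))) | (forall x1. forall c. (K(x1) | Q(c)))
Pull the quantifiers to the front (each side's bound variable is not free in the other side):
  exists h. forall f. exists a. forall x1. forall c. (~Q(h) & K(f) & M(a) | K(x1) | Q(c))

exists h. forall f. exists a. forall x1. forall c. (~Q(h) & K(f) & M(a) | K(x1) | Q(c))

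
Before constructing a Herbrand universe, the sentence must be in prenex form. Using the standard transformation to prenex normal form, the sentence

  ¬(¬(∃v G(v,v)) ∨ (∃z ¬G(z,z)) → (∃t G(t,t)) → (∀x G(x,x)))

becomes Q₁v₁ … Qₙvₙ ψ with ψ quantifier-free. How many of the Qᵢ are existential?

Rewrite implications/biconditionals: A → B as ¬A ∨ B.
  ¬(¬(¬(∃v G(v,v)) ∨ (∃z ¬G(z,z))) ∨ ¬(∃t G(t,t)) ∨ (∀x G(x,x)))
Move each ¬ inward, flipping quantifiers it crosses:
  ((∀v ¬G(v,v)) ∨ (∃z ¬G(z,z))) ∧ (∃t G(t,t)) ∧ (∃x ¬G(x,x))
All bound variables are already distinct, so no renaming is needed.
Extract every quantifier outward, since the variables are now distinct and don't occur free across branches:
  ∀v ∃z ∃t ∃x ((¬G(v,v) ∨ ¬G(z,z)) ∧ G(t,t) ∧ ¬G(x,x))
The prefix is ∀v ∃z ∃t ∃x: 1 universal, 3 existential.

3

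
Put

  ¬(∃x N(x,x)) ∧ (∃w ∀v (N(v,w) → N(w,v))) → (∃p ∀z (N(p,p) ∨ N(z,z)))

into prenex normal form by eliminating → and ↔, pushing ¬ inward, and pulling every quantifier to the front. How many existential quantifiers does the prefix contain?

Eliminate → and ↔ using ¬ and ∨.
  ¬(¬(∃x N(x,x)) ∧ (∃w ∀v (¬N(v,w) ∨ N(w,v)))) ∨ (∃p ∀z (N(p,p) ∨ N(z,z)))
Drive negations inward (¬∀x A ≡ ∃x ¬A, ¬∃x A ≡ ∀x ¬A, De Morgan for ∧/∨):
  (∃x N(x,x)) ∨ (∀w ∃v (N(v,w) ∧ ¬N(w,v))) ∨ (∃p ∀z (N(p,p) ∨ N(z,z)))
Pull the quantifiers to the front (each side's bound variable is not free in the other side):
  ∃x ∀w ∃v ∃p ∀z (N(x,x) ∨ N(v,w) ∧ ¬N(w,v) ∨ N(p,p) ∨ N(z,z))
The prefix is ∃x ∀w ∃v ∃p ∀z: 2 universal, 3 existential.

3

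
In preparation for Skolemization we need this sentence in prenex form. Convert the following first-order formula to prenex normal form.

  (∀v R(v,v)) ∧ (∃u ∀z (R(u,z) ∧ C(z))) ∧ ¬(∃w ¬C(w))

Drive negations inward (¬∀x A ≡ ∃x ¬A, ¬∃x A ≡ ∀x ¬A, De Morgan for ∧/∨):
  (∀v R(v,v)) ∧ (∃u ∀z (R(u,z) ∧ C(z))) ∧ (∀w C(w))
Pull the quantifiers to the front (each side's bound variable is not free in the other side):
  ∀v ∃u ∀z ∀w (R(v,v) ∧ R(u,z) ∧ C(z) ∧ C(w))

∀v ∃u ∀z ∀w (R(v,v) ∧ R(u,z) ∧ C(z) ∧ C(w))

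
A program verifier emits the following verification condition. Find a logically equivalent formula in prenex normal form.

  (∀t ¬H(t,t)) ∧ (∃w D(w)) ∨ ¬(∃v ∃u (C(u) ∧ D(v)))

Move each ¬ inward, flipping quantifiers it crosses:
  (∀t ¬H(t,t)) ∧ (∃w D(w)) ∨ (∀v ∀u (¬C(u) ∨ ¬D(v)))
All bound variables are already distinct, so no renaming is needed.
Extract every quantifier outward, since the variables are now distinct and don't occur free across branches:
  ∀t ∃w ∀v ∀u (¬H(t,t) ∧ D(w) ∨ ¬C(u) ∨ ¬D(v))

∀t ∃w ∀v ∀u (¬H(t,t) ∧ D(w) ∨ ¬C(u) ∨ ¬D(v))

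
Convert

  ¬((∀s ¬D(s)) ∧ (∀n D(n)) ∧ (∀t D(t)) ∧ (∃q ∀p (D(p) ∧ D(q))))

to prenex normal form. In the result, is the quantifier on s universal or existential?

existential

Drive negations inward (¬∀x A ≡ ∃x ¬A, ¬∃x A ≡ ∀x ¬A, De Morgan for ∧/∨):
  (∃s D(s)) ∨ (∃n ¬D(n)) ∨ (∃t ¬D(t)) ∨ (∀q ∃p (¬D(p) ∨ ¬D(q)))
All bound variables are already distinct, so no renaming is needed.
Extract every quantifier outward, since the variables are now distinct and don't occur free across branches:
  ∃s ∃n ∃t ∀q ∃p (D(s) ∨ ¬D(n) ∨ ¬D(t) ∨ ¬D(p) ∨ ¬D(q))
The quantifier ∀s sits under an odd number of negations, so it flips to ∃s.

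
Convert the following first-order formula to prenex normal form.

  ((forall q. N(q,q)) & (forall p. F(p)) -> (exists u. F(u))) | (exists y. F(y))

exists q. exists p. exists u. exists y. (~N(q,q) | ~F(p) | F(u) | F(y))

First replace A → B with ¬A ∨ B.
  ~((forall q. N(q,q)) & (forall p. F(p))) | (exists u. F(u)) | (exists y. F(y))
Drive negations inward (¬∀x A ≡ ∃x ¬A, ¬∃x A ≡ ∀x ¬A, De Morgan for ∧/∨):
  (exists q. ~N(q,q)) | (exists p. ~F(p)) | (exists u. F(u)) | (exists y. F(y))
Extract every quantifier outward, since the variables are now distinct and don't occur free across branches:
  exists q. exists p. exists u. exists y. (~N(q,q) | ~F(p) | F(u) | F(y))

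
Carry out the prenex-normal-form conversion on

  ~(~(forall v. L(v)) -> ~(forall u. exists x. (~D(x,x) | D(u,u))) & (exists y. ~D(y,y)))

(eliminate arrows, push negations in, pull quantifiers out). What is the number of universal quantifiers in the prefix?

First replace A → B with ¬A ∨ B.
  ~(~~(forall v. L(v)) | ~(forall u. exists x. (~D(x,x) | D(u,u))) & (exists y. ~D(y,y)))
Move each ¬ inward, flipping quantifiers it crosses:
  (exists v. ~L(v)) & ((forall u. exists x. (~D(x,x) | D(u,u))) | (forall y. D(y,y)))
All bound variables are already distinct, so no renaming is needed.
Extract every quantifier outward, since the variables are now distinct and don't occur free across branches:
  exists v. forall u. exists x. forall y. (~L(v) & (~D(x,x) | D(u,u) | D(y,y)))
The prefix is exists v forall u exists x forall y: 2 universal, 2 existential.

2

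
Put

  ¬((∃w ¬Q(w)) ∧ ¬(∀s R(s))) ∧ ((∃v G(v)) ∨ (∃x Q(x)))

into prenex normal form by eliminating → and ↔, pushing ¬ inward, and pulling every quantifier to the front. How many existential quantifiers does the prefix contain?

2

Drive negations inward (¬∀x A ≡ ∃x ¬A, ¬∃x A ≡ ∀x ¬A, De Morgan for ∧/∨):
  ((∀w Q(w)) ∨ (∀s R(s))) ∧ ((∃v G(v)) ∨ (∃x Q(x)))
All bound variables are already distinct, so no renaming is needed.
Finally move all quantifiers to the prefix:
  ∀w ∀s ∃v ∃x ((Q(w) ∨ R(s)) ∧ (G(v) ∨ Q(x)))
The prefix is ∀w ∀s ∃v ∃x: 2 universal, 2 existential.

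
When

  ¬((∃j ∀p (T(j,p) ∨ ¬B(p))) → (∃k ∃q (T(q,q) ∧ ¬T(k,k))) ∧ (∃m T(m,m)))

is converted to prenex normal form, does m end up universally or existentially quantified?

Rewrite implications/biconditionals: A → B as ¬A ∨ B.
  ¬(¬(∃j ∀p (T(j,p) ∨ ¬B(p))) ∨ (∃k ∃q (T(q,q) ∧ ¬T(k,k))) ∧ (∃m T(m,m)))
Move each ¬ inward, flipping quantifiers it crosses:
  (∃j ∀p (T(j,p) ∨ ¬B(p))) ∧ ((∀k ∀q (¬T(q,q) ∨ T(k,k))) ∨ (∀m ¬T(m,m)))
All bound variables are already distinct, so no renaming is needed.
Finally move all quantifiers to the prefix:
  ∃j ∀p ∀k ∀q ∀m ((T(j,p) ∨ ¬B(p)) ∧ (¬T(q,q) ∨ T(k,k) ∨ ¬T(m,m)))
The quantifier ∃m sits under an odd number of negations (counting the antecedent side of each →), so it flips to ∀m.

universal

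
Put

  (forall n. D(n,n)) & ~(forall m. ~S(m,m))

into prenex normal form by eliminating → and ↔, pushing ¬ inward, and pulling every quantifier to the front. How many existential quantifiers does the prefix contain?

Move each ¬ inward, flipping quantifiers it crosses:
  (forall n. D(n,n)) & (exists m. S(m,m))
Finally move all quantifiers to the prefix:
  forall n. exists m. (D(n,n) & S(m,m))
The prefix is forall n exists m: 1 universal, 1 existential.

1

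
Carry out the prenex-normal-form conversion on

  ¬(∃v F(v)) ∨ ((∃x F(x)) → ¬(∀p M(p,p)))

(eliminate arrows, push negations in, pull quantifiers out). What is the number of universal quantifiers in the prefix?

Rewrite implications/biconditionals: A → B as ¬A ∨ B.
  ¬(∃v F(v)) ∨ ¬(∃x F(x)) ∨ ¬(∀p M(p,p))
Move each ¬ inward, flipping quantifiers it crosses:
  (∀v ¬F(v)) ∨ (∀x ¬F(x)) ∨ (∃p ¬M(p,p))
All bound variables are already distinct, so no renaming is needed.
Extract every quantifier outward, since the variables are now distinct and don't occur free across branches:
  ∀v ∀x ∃p (¬F(v) ∨ ¬F(x) ∨ ¬M(p,p))
The prefix is ∀v ∀x ∃p: 2 universal, 1 existential.

2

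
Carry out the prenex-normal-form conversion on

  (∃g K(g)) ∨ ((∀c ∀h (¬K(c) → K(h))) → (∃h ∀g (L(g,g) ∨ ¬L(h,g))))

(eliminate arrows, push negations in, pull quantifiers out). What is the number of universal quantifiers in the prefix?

Rewrite implications/biconditionals: A → B as ¬A ∨ B.
  (∃g K(g)) ∨ ¬(∀c ∀h (¬¬K(c) ∨ K(h))) ∨ (∃h ∀g (L(g,g) ∨ ¬L(h,g)))
Push ¬ through the quantifiers and connectives to reach negation normal form:
  (∃g K(g)) ∨ (∃c ∃h (¬K(c) ∧ ¬K(h))) ∨ (∃h ∀g (L(g,g) ∨ ¬L(h,g)))
Rename bound variables to avoid capture: h↦s, g↦w1.
  (∃g K(g)) ∨ (∃c ∃h (¬K(c) ∧ ¬K(h))) ∨ (∃s ∀w1 (L(w1,w1) ∨ ¬L(s,w1)))
Pull the quantifiers to the front (each side's bound variable is not free in the other side):
  ∃g ∃c ∃h ∃s ∀w1 (K(g) ∨ ¬K(c) ∧ ¬K(h) ∨ L(w1,w1) ∨ ¬L(s,w1))
The prefix is ∃g ∃c ∃h ∃s ∀w1: 1 universal, 4 existential.

1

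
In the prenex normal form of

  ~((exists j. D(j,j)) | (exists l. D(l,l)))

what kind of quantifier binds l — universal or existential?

Move each ¬ inward, flipping quantifiers it crosses:
  (forall j. ~D(j,j)) & (forall l. ~D(l,l))
All bound variables are already distinct, so no renaming is needed.
Finally move all quantifiers to the prefix:
  forall j. forall l. (~D(j,j) & ~D(l,l))
The quantifier exists l sits under an odd number of negations, so it flips to forall l.

universal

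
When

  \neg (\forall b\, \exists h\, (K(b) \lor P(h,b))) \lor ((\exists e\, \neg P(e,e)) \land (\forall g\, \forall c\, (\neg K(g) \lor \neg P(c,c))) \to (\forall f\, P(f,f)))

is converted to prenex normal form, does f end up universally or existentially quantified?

universal

Eliminate → and ↔ using ¬ and ∨.
  \neg (\forall b\, \exists h\, (K(b) \lor P(h,b))) \lor \neg ((\exists e\, \neg P(e,e)) \land (\forall g\, \forall c\, (\neg K(g) \lor \neg P(c,c)))) \lor (\forall f\, P(f,f))
Push ¬ through the quantifiers and connectives to reach negation normal form:
  (\exists b\, \forall h\, (\neg K(b) \land \neg P(h,b))) \lor (\forall e\, P(e,e)) \lor (\exists g\, \exists c\, (K(g) \land P(c,c))) \lor (\forall f\, P(f,f))
All bound variables are already distinct, so no renaming is needed.
Finally move all quantifiers to the prefix:
  \exists b\, \forall h\, \forall e\, \exists g\, \exists c\, \forall f\, (\neg K(b) \land \neg P(h,b) \lor P(e,e) \lor K(g) \land P(c,c) \lor P(f,f))
The quantifier \forall f sits under an even number of negations (counting the antecedent side of each →), so it remains universal.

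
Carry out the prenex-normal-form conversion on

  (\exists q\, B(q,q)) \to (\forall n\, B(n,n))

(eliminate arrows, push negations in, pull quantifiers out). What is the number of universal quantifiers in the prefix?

2

Eliminate → and ↔ using ¬ and ∨.
  \neg (\exists q\, B(q,q)) \lor (\forall n\, B(n,n))
Drive negations inward (¬∀x A ≡ ∃x ¬A, ¬∃x A ≡ ∀x ¬A, De Morgan for ∧/∨):
  (\forall q\, \neg B(q,q)) \lor (\forall n\, B(n,n))
All bound variables are already distinct, so no renaming is needed.
Pull the quantifiers to the front (each side's bound variable is not free in the other side):
  \forall q\, \forall n\, (\neg B(q,q) \lor B(n,n))
The prefix is \forall q \forall n: 2 universal, 0 existential.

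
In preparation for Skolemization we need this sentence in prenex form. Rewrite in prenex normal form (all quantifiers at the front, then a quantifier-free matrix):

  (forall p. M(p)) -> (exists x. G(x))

exists p. exists x. (~M(p) | G(x))

Eliminate → and ↔ using ¬ and ∨.
  ~(forall p. M(p)) | (exists x. G(x))
Move each ¬ inward, flipping quantifiers it crosses:
  (exists p. ~M(p)) | (exists x. G(x))
All bound variables are already distinct, so no renaming is needed.
Pull the quantifiers to the front (each side's bound variable is not free in the other side):
  exists p. exists x. (~M(p) | G(x))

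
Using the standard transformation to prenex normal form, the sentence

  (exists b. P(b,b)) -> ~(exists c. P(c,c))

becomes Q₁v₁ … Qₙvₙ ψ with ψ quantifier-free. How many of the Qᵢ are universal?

First replace A → B with ¬A ∨ B.
  ~(exists b. P(b,b)) | ~(exists c. P(c,c))
Push ¬ through the quantifiers and connectives to reach negation normal form:
  (forall b. ~P(b,b)) | (forall c. ~P(c,c))
All bound variables are already distinct, so no renaming is needed.
Pull the quantifiers to the front (each side's bound variable is not free in the other side):
  forall b. forall c. (~P(b,b) | ~P(c,c))
The prefix is forall b forall c: 2 universal, 0 existential.

2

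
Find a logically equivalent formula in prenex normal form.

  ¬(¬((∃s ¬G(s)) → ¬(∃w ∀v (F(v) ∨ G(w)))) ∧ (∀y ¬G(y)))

Eliminate → and ↔ using ¬ and ∨.
  ¬(¬(¬(∃s ¬G(s)) ∨ ¬(∃w ∀v (F(v) ∨ G(w)))) ∧ (∀y ¬G(y)))
Move each ¬ inward, flipping quantifiers it crosses:
  (∀s G(s)) ∨ (∀w ∃v (¬F(v) ∧ ¬G(w))) ∨ (∃y G(y))
All bound variables are already distinct, so no renaming is needed.
Extract every quantifier outward, since the variables are now distinct and don't occur free across branches:
  ∀s ∀w ∃v ∃y (G(s) ∨ ¬F(v) ∧ ¬G(w) ∨ G(y))

∀s ∀w ∃v ∃y (G(s) ∨ ¬F(v) ∧ ¬G(w) ∨ G(y))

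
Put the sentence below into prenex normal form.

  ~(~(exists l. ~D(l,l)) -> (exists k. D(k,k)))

forall l. forall k. (D(l,l) & ~D(k,k))

First replace A → B with ¬A ∨ B.
  ~(~~(exists l. ~D(l,l)) | (exists k. D(k,k)))
Move each ¬ inward, flipping quantifiers it crosses:
  (forall l. D(l,l)) & (forall k. ~D(k,k))
Pull the quantifiers to the front (each side's bound variable is not free in the other side):
  forall l. forall k. (D(l,l) & ~D(k,k))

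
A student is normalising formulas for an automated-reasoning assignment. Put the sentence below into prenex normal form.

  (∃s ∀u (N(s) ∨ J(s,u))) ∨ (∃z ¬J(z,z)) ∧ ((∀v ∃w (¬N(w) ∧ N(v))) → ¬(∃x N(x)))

∃s ∀u ∃z ∃v ∀w ∀x (N(s) ∨ J(s,u) ∨ ¬J(z,z) ∧ (N(w) ∨ ¬N(v) ∨ ¬N(x)))

Rewrite implications/biconditionals: A → B as ¬A ∨ B.
  (∃s ∀u (N(s) ∨ J(s,u))) ∨ (∃z ¬J(z,z)) ∧ (¬(∀v ∃w (¬N(w) ∧ N(v))) ∨ ¬(∃x N(x)))
Move each ¬ inward, flipping quantifiers it crosses:
  (∃s ∀u (N(s) ∨ J(s,u))) ∨ (∃z ¬J(z,z)) ∧ ((∃v ∀w (N(w) ∨ ¬N(v))) ∨ (∀x ¬N(x)))
All bound variables are already distinct, so no renaming is needed.
Extract every quantifier outward, since the variables are now distinct and don't occur free across branches:
  ∃s ∀u ∃z ∃v ∀w ∀x (N(s) ∨ J(s,u) ∨ ¬J(z,z) ∧ (N(w) ∨ ¬N(v) ∨ ¬N(x)))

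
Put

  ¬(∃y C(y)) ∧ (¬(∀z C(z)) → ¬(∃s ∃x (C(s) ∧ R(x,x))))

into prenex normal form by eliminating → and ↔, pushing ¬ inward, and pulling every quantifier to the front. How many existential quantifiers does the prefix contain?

0

Rewrite implications/biconditionals: A → B as ¬A ∨ B.
  ¬(∃y C(y)) ∧ (¬¬(∀z C(z)) ∨ ¬(∃s ∃x (C(s) ∧ R(x,x))))
Push ¬ through the quantifiers and connectives to reach negation normal form:
  (∀y ¬C(y)) ∧ ((∀z C(z)) ∨ (∀s ∀x (¬C(s) ∨ ¬R(x,x))))
All bound variables are already distinct, so no renaming is needed.
Extract every quantifier outward, since the variables are now distinct and don't occur free across branches:
  ∀y ∀z ∀s ∀x (¬C(y) ∧ (C(z) ∨ ¬C(s) ∨ ¬R(x,x)))
The prefix is ∀y ∀z ∀s ∀x: 4 universal, 0 existential.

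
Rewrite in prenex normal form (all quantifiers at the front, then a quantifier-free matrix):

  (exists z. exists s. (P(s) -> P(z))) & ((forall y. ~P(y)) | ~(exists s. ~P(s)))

exists z. exists s. forall y. forall u. ((~P(s) | P(z)) & (~P(y) | P(u)))

Eliminate → and ↔ using ¬ and ∨.
  (exists z. exists s. (~P(s) | P(z))) & ((forall y. ~P(y)) | ~(exists s. ~P(s)))
Drive negations inward (¬∀x A ≡ ∃x ¬A, ¬∃x A ≡ ∀x ¬A, De Morgan for ∧/∨):
  (exists z. exists s. (~P(s) | P(z))) & ((forall y. ~P(y)) | (forall s. P(s)))
Rename bound variables to avoid capture: s↦u.
  (exists z. exists s. (~P(s) | P(z))) & ((forall y. ~P(y)) | (forall u. P(u)))
Pull the quantifiers to the front (each side's bound variable is not free in the other side):
  exists z. exists s. forall y. forall u. ((~P(s) | P(z)) & (~P(y) | P(u)))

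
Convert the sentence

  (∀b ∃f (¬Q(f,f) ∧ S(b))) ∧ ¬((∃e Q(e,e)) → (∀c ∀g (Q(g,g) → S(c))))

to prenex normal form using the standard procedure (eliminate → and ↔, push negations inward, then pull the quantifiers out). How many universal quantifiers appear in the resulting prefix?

Rewrite implications/biconditionals: A → B as ¬A ∨ B.
  (∀b ∃f (¬Q(f,f) ∧ S(b))) ∧ ¬(¬(∃e Q(e,e)) ∨ (∀c ∀g (¬Q(g,g) ∨ S(c))))
Push ¬ through the quantifiers and connectives to reach negation normal form:
  (∀b ∃f (¬Q(f,f) ∧ S(b))) ∧ (∃e Q(e,e)) ∧ (∃c ∃g (Q(g,g) ∧ ¬S(c)))
Finally move all quantifiers to the prefix:
  ∀b ∃f ∃e ∃c ∃g (¬Q(f,f) ∧ S(b) ∧ Q(e,e) ∧ Q(g,g) ∧ ¬S(c))
The prefix is ∀b ∃f ∃e ∃c ∃g: 1 universal, 4 existential.

1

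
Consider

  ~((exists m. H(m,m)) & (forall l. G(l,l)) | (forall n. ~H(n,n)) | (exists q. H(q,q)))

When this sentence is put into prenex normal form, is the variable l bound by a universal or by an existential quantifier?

Drive negations inward (¬∀x A ≡ ∃x ¬A, ¬∃x A ≡ ∀x ¬A, De Morgan for ∧/∨):
  ((forall m. ~H(m,m)) | (exists l. ~G(l,l))) & (exists n. H(n,n)) & (forall q. ~H(q,q))
All bound variables are already distinct, so no renaming is needed.
Extract every quantifier outward, since the variables are now distinct and don't occur free across branches:
  forall m. exists l. exists n. forall q. ((~H(m,m) | ~G(l,l)) & H(n,n) & ~H(q,q))
The quantifier forall l sits under an odd number of negations, so it flips to exists l.

existential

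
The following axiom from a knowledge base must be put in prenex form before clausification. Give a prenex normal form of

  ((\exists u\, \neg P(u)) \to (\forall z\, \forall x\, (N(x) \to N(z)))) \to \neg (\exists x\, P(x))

Eliminate → and ↔ using ¬ and ∨.
  \neg (\neg (\exists u\, \neg P(u)) \lor (\forall z\, \forall x\, (\neg N(x) \lor N(z)))) \lor \neg (\exists x\, P(x))
Move each ¬ inward, flipping quantifiers it crosses:
  (\exists u\, \neg P(u)) \land (\exists z\, \exists x\, (N(x) \land \neg N(z))) \lor (\forall x\, \neg P(x))
Standardize variables apart so no two quantifiers bind the same name: x↦w.
  (\exists u\, \neg P(u)) \land (\exists z\, \exists x\, (N(x) \land \neg N(z))) \lor (\forall w\, \neg P(w))
Finally move all quantifiers to the prefix:
  \exists u\, \exists z\, \exists x\, \forall w\, (\neg P(u) \land N(x) \land \neg N(z) \lor \neg P(w))

\exists u\, \exists z\, \exists x\, \forall w\, (\neg P(u) \land N(x) \land \neg N(z) \lor \neg P(w))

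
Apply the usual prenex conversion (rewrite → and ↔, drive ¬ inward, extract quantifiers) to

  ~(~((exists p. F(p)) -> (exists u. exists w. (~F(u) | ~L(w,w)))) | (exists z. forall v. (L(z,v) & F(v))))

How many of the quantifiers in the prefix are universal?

2

Rewrite implications/biconditionals: A → B as ¬A ∨ B.
  ~(~(~(exists p. F(p)) | (exists u. exists w. (~F(u) | ~L(w,w)))) | (exists z. forall v. (L(z,v) & F(v))))
Move each ¬ inward, flipping quantifiers it crosses:
  ((forall p. ~F(p)) | (exists u. exists w. (~F(u) | ~L(w,w)))) & (forall z. exists v. (~L(z,v) | ~F(v)))
All bound variables are already distinct, so no renaming is needed.
Finally move all quantifiers to the prefix:
  forall p. exists u. exists w. forall z. exists v. ((~F(p) | ~F(u) | ~L(w,w)) & (~L(z,v) | ~F(v)))
The prefix is forall p exists u exists w forall z exists v: 2 universal, 3 existential.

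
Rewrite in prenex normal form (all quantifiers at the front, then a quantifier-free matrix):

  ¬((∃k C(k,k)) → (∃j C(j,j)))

∃k ∀j (C(k,k) ∧ ¬C(j,j))

Rewrite implications/biconditionals: A → B as ¬A ∨ B.
  ¬(¬(∃k C(k,k)) ∨ (∃j C(j,j)))
Push ¬ through the quantifiers and connectives to reach negation normal form:
  (∃k C(k,k)) ∧ (∀j ¬C(j,j))
Extract every quantifier outward, since the variables are now distinct and don't occur free across branches:
  ∃k ∀j (C(k,k) ∧ ¬C(j,j))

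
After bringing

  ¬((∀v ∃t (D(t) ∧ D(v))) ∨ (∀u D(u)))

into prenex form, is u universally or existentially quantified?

Drive negations inward (¬∀x A ≡ ∃x ¬A, ¬∃x A ≡ ∀x ¬A, De Morgan for ∧/∨):
  (∃v ∀t (¬D(t) ∨ ¬D(v))) ∧ (∃u ¬D(u))
All bound variables are already distinct, so no renaming is needed.
Extract every quantifier outward, since the variables are now distinct and don't occur free across branches:
  ∃v ∀t ∃u ((¬D(t) ∨ ¬D(v)) ∧ ¬D(u))
The quantifier ∀u sits under an odd number of negations, so it flips to ∃u.

existential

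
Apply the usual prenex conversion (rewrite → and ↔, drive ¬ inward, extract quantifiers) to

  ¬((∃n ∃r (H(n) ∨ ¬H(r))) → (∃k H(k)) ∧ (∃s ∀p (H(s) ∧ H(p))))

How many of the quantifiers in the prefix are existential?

First replace A → B with ¬A ∨ B.
  ¬(¬(∃n ∃r (H(n) ∨ ¬H(r))) ∨ (∃k H(k)) ∧ (∃s ∀p (H(s) ∧ H(p))))
Move each ¬ inward, flipping quantifiers it crosses:
  (∃n ∃r (H(n) ∨ ¬H(r))) ∧ ((∀k ¬H(k)) ∨ (∀s ∃p (¬H(s) ∨ ¬H(p))))
Finally move all quantifiers to the prefix:
  ∃n ∃r ∀k ∀s ∃p ((H(n) ∨ ¬H(r)) ∧ (¬H(k) ∨ ¬H(s) ∨ ¬H(p)))
The prefix is ∃n ∃r ∀k ∀s ∃p: 2 universal, 3 existential.

3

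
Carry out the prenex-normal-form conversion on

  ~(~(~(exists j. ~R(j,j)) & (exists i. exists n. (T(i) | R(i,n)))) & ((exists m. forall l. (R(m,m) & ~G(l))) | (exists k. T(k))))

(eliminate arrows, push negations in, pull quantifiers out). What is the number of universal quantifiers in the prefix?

Drive negations inward (¬∀x A ≡ ∃x ¬A, ¬∃x A ≡ ∀x ¬A, De Morgan for ∧/∨):
  (forall j. R(j,j)) & (exists i. exists n. (T(i) | R(i,n))) | (forall m. exists l. (~R(m,m) | G(l))) & (forall k. ~T(k))
All bound variables are already distinct, so no renaming is needed.
Pull the quantifiers to the front (each side's bound variable is not free in the other side):
  forall j. exists i. exists n. forall m. exists l. forall k. (R(j,j) & (T(i) | R(i,n)) | (~R(m,m) | G(l)) & ~T(k))
The prefix is forall j exists i exists n forall m exists l forall k: 3 universal, 3 existential.

3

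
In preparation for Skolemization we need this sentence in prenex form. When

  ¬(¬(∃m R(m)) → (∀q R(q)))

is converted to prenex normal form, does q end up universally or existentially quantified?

First replace A → B with ¬A ∨ B.
  ¬(¬¬(∃m R(m)) ∨ (∀q R(q)))
Push ¬ through the quantifiers and connectives to reach negation normal form:
  (∀m ¬R(m)) ∧ (∃q ¬R(q))
Finally move all quantifiers to the prefix:
  ∀m ∃q (¬R(m) ∧ ¬R(q))
The quantifier ∀q sits under an odd number of negations (counting the antecedent side of each →), so it flips to ∃q.

existential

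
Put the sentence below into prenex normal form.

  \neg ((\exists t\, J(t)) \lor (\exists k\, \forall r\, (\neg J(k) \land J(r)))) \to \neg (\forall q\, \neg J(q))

First replace A → B with ¬A ∨ B.
  \neg \neg ((\exists t\, J(t)) \lor (\exists k\, \forall r\, (\neg J(k) \land J(r)))) \lor \neg (\forall q\, \neg J(q))
Push ¬ through the quantifiers and connectives to reach negation normal form:
  (\exists t\, J(t)) \lor (\exists k\, \forall r\, (\neg J(k) \land J(r))) \lor (\exists q\, J(q))
All bound variables are already distinct, so no renaming is needed.
Pull the quantifiers to the front (each side's bound variable is not free in the other side):
  \exists t\, \exists k\, \forall r\, \exists q\, (J(t) \lor \neg J(k) \land J(r) \lor J(q))

\exists t\, \exists k\, \forall r\, \exists q\, (J(t) \lor \neg J(k) \land J(r) \lor J(q))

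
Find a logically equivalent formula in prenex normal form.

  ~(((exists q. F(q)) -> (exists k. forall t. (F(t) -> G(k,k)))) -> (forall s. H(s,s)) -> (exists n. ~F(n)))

Eliminate → and ↔ using ¬ and ∨.
  ~(~(~(exists q. F(q)) | (exists k. forall t. (~F(t) | G(k,k)))) | ~(forall s. H(s,s)) | (exists n. ~F(n)))
Drive negations inward (¬∀x A ≡ ∃x ¬A, ¬∃x A ≡ ∀x ¬A, De Morgan for ∧/∨):
  ((forall q. ~F(q)) | (exists k. forall t. (~F(t) | G(k,k)))) & (forall s. H(s,s)) & (forall n. F(n))
All bound variables are already distinct, so no renaming is needed.
Extract every quantifier outward, since the variables are now distinct and don't occur free across branches:
  forall q. exists k. forall t. forall s. forall n. ((~F(q) | ~F(t) | G(k,k)) & H(s,s) & F(n))

forall q. exists k. forall t. forall s. forall n. ((~F(q) | ~F(t) | G(k,k)) & H(s,s) & F(n))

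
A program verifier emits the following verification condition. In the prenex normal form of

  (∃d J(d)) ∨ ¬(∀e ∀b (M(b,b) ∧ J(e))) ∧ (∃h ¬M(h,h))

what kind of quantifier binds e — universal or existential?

existential

Drive negations inward (¬∀x A ≡ ∃x ¬A, ¬∃x A ≡ ∀x ¬A, De Morgan for ∧/∨):
  (∃d J(d)) ∨ (∃e ∃b (¬M(b,b) ∨ ¬J(e))) ∧ (∃h ¬M(h,h))
All bound variables are already distinct, so no renaming is needed.
Finally move all quantifiers to the prefix:
  ∃d ∃e ∃b ∃h (J(d) ∨ (¬M(b,b) ∨ ¬J(e)) ∧ ¬M(h,h))
The quantifier ∀e sits under an odd number of negations, so it flips to ∃e.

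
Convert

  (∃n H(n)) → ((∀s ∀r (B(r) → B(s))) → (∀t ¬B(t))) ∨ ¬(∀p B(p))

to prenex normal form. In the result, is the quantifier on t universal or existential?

Rewrite implications/biconditionals: A → B as ¬A ∨ B.
  ¬(∃n H(n)) ∨ ¬(∀s ∀r (¬B(r) ∨ B(s))) ∨ (∀t ¬B(t)) ∨ ¬(∀p B(p))
Move each ¬ inward, flipping quantifiers it crosses:
  (∀n ¬H(n)) ∨ (∃s ∃r (B(r) ∧ ¬B(s))) ∨ (∀t ¬B(t)) ∨ (∃p ¬B(p))
All bound variables are already distinct, so no renaming is needed.
Pull the quantifiers to the front (each side's bound variable is not free in the other side):
  ∀n ∃s ∃r ∀t ∃p (¬H(n) ∨ B(r) ∧ ¬B(s) ∨ ¬B(t) ∨ ¬B(p))
The quantifier ∀t sits under an even number of negations (counting the antecedent side of each →), so it remains universal.

universal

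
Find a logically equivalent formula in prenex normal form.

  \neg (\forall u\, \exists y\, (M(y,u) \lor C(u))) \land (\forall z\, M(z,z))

\exists u\, \forall y\, \forall z\, (\neg M(y,u) \land \neg C(u) \land M(z,z))

Push ¬ through the quantifiers and connectives to reach negation normal form:
  (\exists u\, \forall y\, (\neg M(y,u) \land \neg C(u))) \land (\forall z\, M(z,z))
Extract every quantifier outward, since the variables are now distinct and don't occur free across branches:
  \exists u\, \forall y\, \forall z\, (\neg M(y,u) \land \neg C(u) \land M(z,z))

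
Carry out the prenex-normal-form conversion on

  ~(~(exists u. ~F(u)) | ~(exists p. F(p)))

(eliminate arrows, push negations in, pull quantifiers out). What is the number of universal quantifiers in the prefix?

Move each ¬ inward, flipping quantifiers it crosses:
  (exists u. ~F(u)) & (exists p. F(p))
Pull the quantifiers to the front (each side's bound variable is not free in the other side):
  exists u. exists p. (~F(u) & F(p))
The prefix is exists u exists p: 0 universal, 2 existential.

0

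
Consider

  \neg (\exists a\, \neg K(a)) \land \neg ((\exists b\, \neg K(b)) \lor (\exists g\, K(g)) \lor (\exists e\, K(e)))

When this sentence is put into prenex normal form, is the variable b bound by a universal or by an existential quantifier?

Push ¬ through the quantifiers and connectives to reach negation normal form:
  (\forall a\, K(a)) \land (\forall b\, K(b)) \land (\forall g\, \neg K(g)) \land (\forall e\, \neg K(e))
Extract every quantifier outward, since the variables are now distinct and don't occur free across branches:
  \forall a\, \forall b\, \forall g\, \forall e\, (K(a) \land K(b) \land \neg K(g) \land \neg K(e))
The quantifier \exists b sits under an odd number of negations, so it flips to \forall b.

universal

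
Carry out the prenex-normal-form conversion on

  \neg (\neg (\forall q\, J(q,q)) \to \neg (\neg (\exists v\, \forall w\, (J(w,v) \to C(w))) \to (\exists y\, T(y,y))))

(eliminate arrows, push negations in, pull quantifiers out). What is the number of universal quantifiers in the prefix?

First replace A → B with ¬A ∨ B.
  \neg (\neg \neg (\forall q\, J(q,q)) \lor \neg (\neg \neg (\exists v\, \forall w\, (\neg J(w,v) \lor C(w))) \lor (\exists y\, T(y,y))))
Push ¬ through the quantifiers and connectives to reach negation normal form:
  (\exists q\, \neg J(q,q)) \land ((\exists v\, \forall w\, (\neg J(w,v) \lor C(w))) \lor (\exists y\, T(y,y)))
Finally move all quantifiers to the prefix:
  \exists q\, \exists v\, \forall w\, \exists y\, (\neg J(q,q) \land (\neg J(w,v) \lor C(w) \lor T(y,y)))
The prefix is \exists q \exists v \forall w \exists y: 1 universal, 3 existential.

1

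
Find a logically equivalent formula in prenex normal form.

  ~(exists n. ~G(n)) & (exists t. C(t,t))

Move each ¬ inward, flipping quantifiers it crosses:
  (forall n. G(n)) & (exists t. C(t,t))
Extract every quantifier outward, since the variables are now distinct and don't occur free across branches:
  forall n. exists t. (G(n) & C(t,t))

forall n. exists t. (G(n) & C(t,t))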